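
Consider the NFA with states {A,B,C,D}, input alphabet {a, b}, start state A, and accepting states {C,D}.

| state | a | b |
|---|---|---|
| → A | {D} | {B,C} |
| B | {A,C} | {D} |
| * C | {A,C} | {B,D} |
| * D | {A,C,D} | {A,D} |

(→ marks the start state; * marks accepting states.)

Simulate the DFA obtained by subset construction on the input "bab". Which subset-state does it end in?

{B,C,D}

Start: {A}.
δ(A,b) = {B,C}.
Union: {B,C}.
After b: {B,C}.
δ(B,a) = {A,C}; δ(C,a) = {A,C}.
Union: {A,C}.
After a: {A,C}.
δ(A,b) = {B,C}; δ(C,b) = {B,D}.
Union: {B,C,D}.
After b: {B,C,D}.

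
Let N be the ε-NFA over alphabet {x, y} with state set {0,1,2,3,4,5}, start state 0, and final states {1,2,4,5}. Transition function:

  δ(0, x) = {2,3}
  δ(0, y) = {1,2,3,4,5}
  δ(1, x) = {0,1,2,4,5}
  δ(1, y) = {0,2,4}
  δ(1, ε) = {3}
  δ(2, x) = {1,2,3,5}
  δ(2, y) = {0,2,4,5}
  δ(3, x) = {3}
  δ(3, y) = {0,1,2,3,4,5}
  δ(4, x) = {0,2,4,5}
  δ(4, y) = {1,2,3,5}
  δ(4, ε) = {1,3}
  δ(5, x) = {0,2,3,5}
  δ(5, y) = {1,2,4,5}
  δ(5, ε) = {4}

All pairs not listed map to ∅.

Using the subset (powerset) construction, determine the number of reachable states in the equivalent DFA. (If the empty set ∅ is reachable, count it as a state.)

4

Start state of the DFA: {0} (ε-closure of the NFA start).
{0} --x--> {2,3}  [new]
{0} --y--> {1,2,3,4,5}  [new]
{2,3} --x--> {1,2,3,4,5}  [seen]
{2,3} --y--> {0,1,2,3,4,5}  [new]
{1,2,3,4,5} --x--> {0,1,2,3,4,5}  [seen]
{1,2,3,4,5} --y--> {0,1,2,3,4,5}  [seen]
{0,1,2,3,4,5} --x--> {0,1,2,3,4,5}  [seen]
{0,1,2,3,4,5} --y--> {0,1,2,3,4,5}  [seen]
Reachable DFA states: {0}, {2,3}, {1,2,3,4,5}, {0,1,2,3,4,5}.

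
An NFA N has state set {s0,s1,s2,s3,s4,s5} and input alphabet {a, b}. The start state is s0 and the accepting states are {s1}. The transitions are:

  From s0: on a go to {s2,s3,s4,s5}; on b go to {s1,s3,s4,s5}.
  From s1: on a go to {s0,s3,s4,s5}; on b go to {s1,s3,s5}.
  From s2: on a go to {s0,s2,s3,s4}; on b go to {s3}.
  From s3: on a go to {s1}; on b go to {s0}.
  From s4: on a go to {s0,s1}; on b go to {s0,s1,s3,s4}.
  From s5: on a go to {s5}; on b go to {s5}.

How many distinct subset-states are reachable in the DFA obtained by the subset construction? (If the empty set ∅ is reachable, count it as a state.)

Start state of the DFA: {s0}.
{s0} --a--> {s2,s3,s4,s5}  [new]
{s0} --b--> {s1,s3,s4,s5}  [new]
{s2,s3,s4,s5} --a--> {s0,s1,s2,s3,s4,s5}  [new]
{s2,s3,s4,s5} --b--> {s0,s1,s3,s4,s5}  [new]
{s1,s3,s4,s5} --a--> {s0,s1,s3,s4,s5}  [seen]
{s1,s3,s4,s5} --b--> {s0,s1,s3,s4,s5}  [seen]
{s0,s1,s2,s3,s4,s5} --a--> {s0,s1,s2,s3,s4,s5}  [seen]
{s0,s1,s2,s3,s4,s5} --b--> {s0,s1,s3,s4,s5}  [seen]
{s0,s1,s3,s4,s5} --a--> {s0,s1,s2,s3,s4,s5}  [seen]
{s0,s1,s3,s4,s5} --b--> {s0,s1,s3,s4,s5}  [seen]
Reachable DFA states: {s0}, {s2,s3,s4,s5}, {s1,s3,s4,s5}, {s0,s1,s2,s3,s4,s5}, {s0,s1,s3,s4,s5}.

5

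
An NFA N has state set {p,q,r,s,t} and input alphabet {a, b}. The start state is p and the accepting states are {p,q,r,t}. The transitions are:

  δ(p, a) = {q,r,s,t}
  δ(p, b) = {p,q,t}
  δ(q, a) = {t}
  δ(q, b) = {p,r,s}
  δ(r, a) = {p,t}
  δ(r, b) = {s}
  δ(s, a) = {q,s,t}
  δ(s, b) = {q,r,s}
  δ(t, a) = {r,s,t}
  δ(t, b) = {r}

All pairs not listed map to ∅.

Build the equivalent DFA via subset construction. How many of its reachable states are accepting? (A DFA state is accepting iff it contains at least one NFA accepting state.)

5

Start state of the DFA: {p}.
{p} --a--> {q,r,s,t}  [new]
{p} --b--> {p,q,t}  [new]
{q,r,s,t} --a--> {p,q,r,s,t}  [new]
{q,r,s,t} --b--> {p,q,r,s}  [new]
{p,q,t} --a--> {q,r,s,t}  [seen]
{p,q,t} --b--> {p,q,r,s,t}  [seen]
{p,q,r,s,t} --a--> {p,q,r,s,t}  [seen]
{p,q,r,s,t} --b--> {p,q,r,s,t}  [seen]
{p,q,r,s} --a--> {p,q,r,s,t}  [seen]
{p,q,r,s} --b--> {p,q,r,s,t}  [seen]
Reachable DFA states: {p}, {q,r,s,t}, {p,q,t}, {p,q,r,s,t}, {p,q,r,s}.
Accepting DFA states (contain an NFA accepting state): {p}, {q,r,s,t}, {p,q,t}, {p,q,r,s,t}, {p,q,r,s}.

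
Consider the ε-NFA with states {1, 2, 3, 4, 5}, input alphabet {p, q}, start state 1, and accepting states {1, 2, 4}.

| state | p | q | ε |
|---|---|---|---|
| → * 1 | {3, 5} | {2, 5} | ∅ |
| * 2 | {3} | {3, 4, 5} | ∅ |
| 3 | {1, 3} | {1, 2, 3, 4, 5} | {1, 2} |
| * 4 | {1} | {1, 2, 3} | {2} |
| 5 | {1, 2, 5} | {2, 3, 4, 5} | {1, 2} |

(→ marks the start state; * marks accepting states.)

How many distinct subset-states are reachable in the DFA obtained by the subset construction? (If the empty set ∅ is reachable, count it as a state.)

Start state of the DFA: {1} (ε-closure of the NFA start).
{1} --p--> {1, 2, 3, 5}  [new]
{1} --q--> {1, 2, 5}  [new]
{1, 2, 3, 5} --p--> {1, 2, 3, 5}  [seen]
{1, 2, 3, 5} --q--> {1, 2, 3, 4, 5}  [new]
{1, 2, 5} --p--> {1, 2, 3, 5}  [seen]
{1, 2, 5} --q--> {1, 2, 3, 4, 5}  [seen]
{1, 2, 3, 4, 5} --p--> {1, 2, 3, 5}  [seen]
{1, 2, 3, 4, 5} --q--> {1, 2, 3, 4, 5}  [seen]
Reachable DFA states: {1}, {1, 2, 3, 5}, {1, 2, 5}, {1, 2, 3, 4, 5}.

4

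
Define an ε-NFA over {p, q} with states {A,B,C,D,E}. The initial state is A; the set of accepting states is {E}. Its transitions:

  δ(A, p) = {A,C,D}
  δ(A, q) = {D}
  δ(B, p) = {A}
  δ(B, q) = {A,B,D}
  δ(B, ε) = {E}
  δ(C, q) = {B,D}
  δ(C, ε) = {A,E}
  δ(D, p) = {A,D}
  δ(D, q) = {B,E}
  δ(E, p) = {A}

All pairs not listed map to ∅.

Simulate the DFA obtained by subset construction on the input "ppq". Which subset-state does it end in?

Start: {A}.
δ(A,p) = {A,C,D}.
Union: {A,C,D}.
ε-closure gives {A,C,D,E}.
After p: {A,C,D,E}.
δ(A,p) = {A,C,D}; δ(C,p) = ∅; δ(D,p) = {A,D}; δ(E,p) = {A}.
Union: {A,C,D}.
ε-closure gives {A,C,D,E}.
After p: {A,C,D,E}.
δ(A,q) = {D}; δ(C,q) = {B,D}; δ(D,q) = {B,E}; δ(E,q) = ∅.
Union: {B,D,E}.
After q: {B,D,E}.

{B,D,E}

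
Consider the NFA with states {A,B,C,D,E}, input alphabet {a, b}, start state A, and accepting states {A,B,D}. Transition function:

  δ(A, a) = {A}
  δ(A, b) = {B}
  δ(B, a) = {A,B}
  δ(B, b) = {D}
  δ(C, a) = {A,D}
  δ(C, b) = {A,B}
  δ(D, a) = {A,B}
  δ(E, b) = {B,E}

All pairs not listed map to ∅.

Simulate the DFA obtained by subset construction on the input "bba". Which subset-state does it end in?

Start: {A}.
δ(A,b) = {B}.
Union: {B}.
After b: {B}.
δ(B,b) = {D}.
Union: {D}.
After b: {D}.
δ(D,a) = {A,B}.
Union: {A,B}.
After a: {A,B}.

{A,B}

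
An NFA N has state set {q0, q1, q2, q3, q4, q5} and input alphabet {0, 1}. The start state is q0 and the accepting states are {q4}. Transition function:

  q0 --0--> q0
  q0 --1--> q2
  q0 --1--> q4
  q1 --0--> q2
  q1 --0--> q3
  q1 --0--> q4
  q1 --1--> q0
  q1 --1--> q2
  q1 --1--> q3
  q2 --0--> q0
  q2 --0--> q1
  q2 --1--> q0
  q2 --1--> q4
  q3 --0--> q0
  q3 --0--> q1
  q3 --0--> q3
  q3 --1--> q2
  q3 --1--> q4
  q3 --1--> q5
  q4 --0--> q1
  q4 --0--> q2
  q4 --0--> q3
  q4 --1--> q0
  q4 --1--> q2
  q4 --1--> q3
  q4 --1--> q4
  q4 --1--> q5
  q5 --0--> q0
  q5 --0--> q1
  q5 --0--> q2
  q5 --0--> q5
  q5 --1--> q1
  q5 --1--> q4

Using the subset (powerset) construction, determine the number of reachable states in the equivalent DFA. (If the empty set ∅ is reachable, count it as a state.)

Start state of the DFA: {q0}.
{q0} --0--> {q0}  [seen]
{q0} --1--> {q2, q4}  [new]
{q2, q4} --0--> {q0, q1, q2, q3}  [new]
{q2, q4} --1--> {q0, q2, q3, q4, q5}  [new]
{q0, q1, q2, q3} --0--> {q0, q1, q2, q3, q4}  [new]
{q0, q1, q2, q3} --1--> {q0, q2, q3, q4, q5}  [seen]
{q0, q2, q3, q4, q5} --0--> {q0, q1, q2, q3, q5}  [new]
{q0, q2, q3, q4, q5} --1--> {q0, q1, q2, q3, q4, q5}  [new]
{q0, q1, q2, q3, q4} --0--> {q0, q1, q2, q3, q4}  [seen]
{q0, q1, q2, q3, q4} --1--> {q0, q2, q3, q4, q5}  [seen]
{q0, q1, q2, q3, q5} --0--> {q0, q1, q2, q3, q4, q5}  [seen]
{q0, q1, q2, q3, q5} --1--> {q0, q1, q2, q3, q4, q5}  [seen]
{q0, q1, q2, q3, q4, q5} --0--> {q0, q1, q2, q3, q4, q5}  [seen]
{q0, q1, q2, q3, q4, q5} --1--> {q0, q1, q2, q3, q4, q5}  [seen]
Reachable DFA states: {q0}, {q2, q4}, {q0, q1, q2, q3}, {q0, q2, q3, q4, q5}, {q0, q1, q2, q3, q4}, {q0, q1, q2, q3, q5}, {q0, q1, q2, q3, q4, q5}.

7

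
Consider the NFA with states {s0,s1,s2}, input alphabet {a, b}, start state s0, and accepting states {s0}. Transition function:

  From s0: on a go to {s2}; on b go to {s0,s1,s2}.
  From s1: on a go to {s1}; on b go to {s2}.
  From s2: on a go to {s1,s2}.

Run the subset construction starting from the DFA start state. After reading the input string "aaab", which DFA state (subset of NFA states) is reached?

{s2}

Start: {s0}.
δ(s0,a) = {s2}.
Union: {s2}.
After a: {s2}.
δ(s2,a) = {s1,s2}.
Union: {s1,s2}.
After a: {s1,s2}.
δ(s1,a) = {s1}; δ(s2,a) = {s1,s2}.
Union: {s1,s2}.
After a: {s1,s2}.
δ(s1,b) = {s2}; δ(s2,b) = ∅.
Union: {s2}.
After b: {s2}.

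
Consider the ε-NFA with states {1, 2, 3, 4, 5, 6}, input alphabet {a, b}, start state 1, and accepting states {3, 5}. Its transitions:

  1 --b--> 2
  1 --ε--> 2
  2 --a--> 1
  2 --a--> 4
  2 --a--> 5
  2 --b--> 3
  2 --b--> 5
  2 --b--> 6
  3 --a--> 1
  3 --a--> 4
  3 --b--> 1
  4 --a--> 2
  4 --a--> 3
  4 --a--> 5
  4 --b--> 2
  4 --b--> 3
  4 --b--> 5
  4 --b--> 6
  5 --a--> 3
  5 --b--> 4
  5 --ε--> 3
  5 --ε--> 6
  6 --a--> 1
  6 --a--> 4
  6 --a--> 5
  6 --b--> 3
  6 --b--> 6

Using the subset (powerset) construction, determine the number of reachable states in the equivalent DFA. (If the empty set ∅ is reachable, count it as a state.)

Start state of the DFA: {1, 2} (ε-closure of the NFA start).
{1, 2} --a--> {1, 2, 3, 4, 5, 6}  [new]
{1, 2} --b--> {2, 3, 5, 6}  [new]
{1, 2, 3, 4, 5, 6} --a--> {1, 2, 3, 4, 5, 6}  [seen]
{1, 2, 3, 4, 5, 6} --b--> {1, 2, 3, 4, 5, 6}  [seen]
{2, 3, 5, 6} --a--> {1, 2, 3, 4, 5, 6}  [seen]
{2, 3, 5, 6} --b--> {1, 2, 3, 4, 5, 6}  [seen]
Reachable DFA states: {1, 2}, {1, 2, 3, 4, 5, 6}, {2, 3, 5, 6}.

3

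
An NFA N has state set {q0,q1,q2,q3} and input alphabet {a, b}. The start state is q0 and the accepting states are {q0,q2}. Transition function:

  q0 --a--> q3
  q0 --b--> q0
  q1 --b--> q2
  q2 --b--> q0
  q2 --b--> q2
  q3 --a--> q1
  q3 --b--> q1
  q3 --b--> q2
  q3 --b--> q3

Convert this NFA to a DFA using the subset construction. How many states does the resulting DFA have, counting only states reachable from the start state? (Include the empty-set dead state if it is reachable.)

9

Start state of the DFA: {q0}.
{q0} --a--> {q3}  [new]
{q0} --b--> {q0}  [seen]
{q3} --a--> {q1}  [new]
{q3} --b--> {q1,q2,q3}  [new]
{q1} --a--> ∅  [new]
{q1} --b--> {q2}  [new]
{q1,q2,q3} --a--> {q1}  [seen]
{q1,q2,q3} --b--> {q0,q1,q2,q3}  [new]
∅ --a--> ∅  [seen]
∅ --b--> ∅  [seen]
{q2} --a--> ∅  [seen]
{q2} --b--> {q0,q2}  [new]
{q0,q1,q2,q3} --a--> {q1,q3}  [new]
{q0,q1,q2,q3} --b--> {q0,q1,q2,q3}  [seen]
{q0,q2} --a--> {q3}  [seen]
{q0,q2} --b--> {q0,q2}  [seen]
{q1,q3} --a--> {q1}  [seen]
{q1,q3} --b--> {q1,q2,q3}  [seen]
Reachable DFA states: {q0}, {q3}, {q1}, {q1,q2,q3}, ∅, {q2}, {q0,q1,q2,q3}, {q0,q2}, {q1,q3}.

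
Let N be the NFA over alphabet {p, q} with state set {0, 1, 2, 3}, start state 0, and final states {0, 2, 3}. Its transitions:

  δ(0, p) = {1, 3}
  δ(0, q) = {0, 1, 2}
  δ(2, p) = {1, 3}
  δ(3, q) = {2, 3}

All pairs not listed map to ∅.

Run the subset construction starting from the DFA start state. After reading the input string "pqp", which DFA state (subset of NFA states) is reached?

Start: {0}.
δ(0,p) = {1, 3}.
Union: {1, 3}.
After p: {1, 3}.
δ(1,q) = ∅; δ(3,q) = {2, 3}.
Union: {2, 3}.
After q: {2, 3}.
δ(2,p) = {1, 3}; δ(3,p) = ∅.
Union: {1, 3}.
After p: {1, 3}.

{1, 3}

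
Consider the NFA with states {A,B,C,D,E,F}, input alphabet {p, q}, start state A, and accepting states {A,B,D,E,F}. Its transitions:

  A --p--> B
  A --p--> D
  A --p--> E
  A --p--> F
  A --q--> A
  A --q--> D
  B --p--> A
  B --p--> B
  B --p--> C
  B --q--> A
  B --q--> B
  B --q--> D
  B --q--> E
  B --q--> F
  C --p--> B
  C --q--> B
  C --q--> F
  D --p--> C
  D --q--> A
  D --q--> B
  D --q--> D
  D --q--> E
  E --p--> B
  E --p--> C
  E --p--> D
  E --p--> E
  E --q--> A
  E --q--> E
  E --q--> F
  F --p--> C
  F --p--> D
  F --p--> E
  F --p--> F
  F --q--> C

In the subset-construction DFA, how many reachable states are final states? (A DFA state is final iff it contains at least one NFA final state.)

Start state of the DFA: {A}.
{A} --p--> {B,D,E,F}  [new]
{A} --q--> {A,D}  [new]
{B,D,E,F} --p--> {A,B,C,D,E,F}  [new]
{B,D,E,F} --q--> {A,B,C,D,E,F}  [seen]
{A,D} --p--> {B,C,D,E,F}  [new]
{A,D} --q--> {A,B,D,E}  [new]
{A,B,C,D,E,F} --p--> {A,B,C,D,E,F}  [seen]
{A,B,C,D,E,F} --q--> {A,B,C,D,E,F}  [seen]
{B,C,D,E,F} --p--> {A,B,C,D,E,F}  [seen]
{B,C,D,E,F} --q--> {A,B,C,D,E,F}  [seen]
{A,B,D,E} --p--> {A,B,C,D,E,F}  [seen]
{A,B,D,E} --q--> {A,B,D,E,F}  [new]
{A,B,D,E,F} --p--> {A,B,C,D,E,F}  [seen]
{A,B,D,E,F} --q--> {A,B,C,D,E,F}  [seen]
Reachable DFA states: {A}, {B,D,E,F}, {A,D}, {A,B,C,D,E,F}, {B,C,D,E,F}, {A,B,D,E}, {A,B,D,E,F}.
Accepting DFA states (contain an NFA accepting state): {A}, {B,D,E,F}, {A,D}, {A,B,C,D,E,F}, {B,C,D,E,F}, {A,B,D,E}, {A,B,D,E,F}.

7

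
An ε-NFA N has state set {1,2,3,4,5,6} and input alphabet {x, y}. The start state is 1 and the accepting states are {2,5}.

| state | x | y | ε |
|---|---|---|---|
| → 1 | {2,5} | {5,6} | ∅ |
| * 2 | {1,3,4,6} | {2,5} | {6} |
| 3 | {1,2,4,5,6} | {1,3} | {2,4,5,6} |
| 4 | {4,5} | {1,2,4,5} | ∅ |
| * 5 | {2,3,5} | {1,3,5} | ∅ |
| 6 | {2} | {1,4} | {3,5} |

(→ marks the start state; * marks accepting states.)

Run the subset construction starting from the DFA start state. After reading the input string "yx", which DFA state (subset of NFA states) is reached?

Start: {1}.
δ(1,y) = {5,6}.
Union: {5,6}.
ε-closure gives {2,3,4,5,6}.
After y: {2,3,4,5,6}.
δ(2,x) = {1,3,4,6}; δ(3,x) = {1,2,4,5,6}; δ(4,x) = {4,5}; δ(5,x) = {2,3,5}; δ(6,x) = {2}.
Union: {1,2,3,4,5,6}.
After x: {1,2,3,4,5,6}.

{1,2,3,4,5,6}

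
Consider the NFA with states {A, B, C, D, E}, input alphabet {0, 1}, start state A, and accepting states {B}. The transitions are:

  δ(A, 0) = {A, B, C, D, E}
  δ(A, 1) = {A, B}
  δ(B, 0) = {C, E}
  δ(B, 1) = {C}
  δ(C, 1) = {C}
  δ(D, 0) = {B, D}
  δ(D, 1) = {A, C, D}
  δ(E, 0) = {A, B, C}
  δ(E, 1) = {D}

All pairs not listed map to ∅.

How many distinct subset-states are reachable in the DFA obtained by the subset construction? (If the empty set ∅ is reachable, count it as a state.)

5

Start state of the DFA: {A}.
{A} --0--> {A, B, C, D, E}  [new]
{A} --1--> {A, B}  [new]
{A, B, C, D, E} --0--> {A, B, C, D, E}  [seen]
{A, B, C, D, E} --1--> {A, B, C, D}  [new]
{A, B} --0--> {A, B, C, D, E}  [seen]
{A, B} --1--> {A, B, C}  [new]
{A, B, C, D} --0--> {A, B, C, D, E}  [seen]
{A, B, C, D} --1--> {A, B, C, D}  [seen]
{A, B, C} --0--> {A, B, C, D, E}  [seen]
{A, B, C} --1--> {A, B, C}  [seen]
Reachable DFA states: {A}, {A, B, C, D, E}, {A, B}, {A, B, C, D}, {A, B, C}.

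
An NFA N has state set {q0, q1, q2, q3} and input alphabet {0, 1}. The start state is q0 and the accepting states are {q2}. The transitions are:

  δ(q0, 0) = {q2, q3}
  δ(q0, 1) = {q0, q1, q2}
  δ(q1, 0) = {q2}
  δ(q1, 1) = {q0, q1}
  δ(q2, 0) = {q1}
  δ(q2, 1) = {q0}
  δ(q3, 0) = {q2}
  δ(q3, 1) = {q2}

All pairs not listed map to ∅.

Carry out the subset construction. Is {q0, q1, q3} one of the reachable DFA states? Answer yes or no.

Start state of the DFA: {q0}.
{q0} --0--> {q2, q3}  [new]
{q0} --1--> {q0, q1, q2}  [new]
{q2, q3} --0--> {q1, q2}  [new]
{q2, q3} --1--> {q0, q2}  [new]
{q0, q1, q2} --0--> {q1, q2, q3}  [new]
{q0, q1, q2} --1--> {q0, q1, q2}  [seen]
{q1, q2} --0--> {q1, q2}  [seen]
{q1, q2} --1--> {q0, q1}  [new]
{q0, q2} --0--> {q1, q2, q3}  [seen]
{q0, q2} --1--> {q0, q1, q2}  [seen]
{q1, q2, q3} --0--> {q1, q2}  [seen]
{q1, q2, q3} --1--> {q0, q1, q2}  [seen]
{q0, q1} --0--> {q2, q3}  [seen]
{q0, q1} --1--> {q0, q1, q2}  [seen]
Reachable DFA states: {q0}, {q2, q3}, {q0, q1, q2}, {q1, q2}, {q0, q2}, {q1, q2, q3}, {q0, q1}.
{q0, q1, q3} is not among them.

no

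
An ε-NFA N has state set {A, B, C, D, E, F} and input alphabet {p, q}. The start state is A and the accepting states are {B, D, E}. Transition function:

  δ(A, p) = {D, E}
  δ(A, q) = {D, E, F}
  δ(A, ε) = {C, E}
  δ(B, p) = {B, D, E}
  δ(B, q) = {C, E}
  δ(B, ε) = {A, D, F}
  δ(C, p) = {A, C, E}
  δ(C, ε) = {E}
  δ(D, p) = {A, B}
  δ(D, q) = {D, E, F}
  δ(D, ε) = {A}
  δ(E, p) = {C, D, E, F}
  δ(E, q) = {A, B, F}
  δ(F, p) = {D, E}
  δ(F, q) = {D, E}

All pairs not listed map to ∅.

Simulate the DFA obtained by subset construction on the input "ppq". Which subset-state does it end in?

Start: {A, C, E}.
δ(A,p) = {D, E}; δ(C,p) = {A, C, E}; δ(E,p) = {C, D, E, F}.
Union: {A, C, D, E, F}.
After p: {A, C, D, E, F}.
δ(A,p) = {D, E}; δ(C,p) = {A, C, E}; δ(D,p) = {A, B}; δ(E,p) = {C, D, E, F}; δ(F,p) = {D, E}.
Union: {A, B, C, D, E, F}.
After p: {A, B, C, D, E, F}.
δ(A,q) = {D, E, F}; δ(B,q) = {C, E}; δ(C,q) = ∅; δ(D,q) = {D, E, F}; δ(E,q) = {A, B, F}; δ(F,q) = {D, E}.
Union: {A, B, C, D, E, F}.
After q: {A, B, C, D, E, F}.

{A, B, C, D, E, F}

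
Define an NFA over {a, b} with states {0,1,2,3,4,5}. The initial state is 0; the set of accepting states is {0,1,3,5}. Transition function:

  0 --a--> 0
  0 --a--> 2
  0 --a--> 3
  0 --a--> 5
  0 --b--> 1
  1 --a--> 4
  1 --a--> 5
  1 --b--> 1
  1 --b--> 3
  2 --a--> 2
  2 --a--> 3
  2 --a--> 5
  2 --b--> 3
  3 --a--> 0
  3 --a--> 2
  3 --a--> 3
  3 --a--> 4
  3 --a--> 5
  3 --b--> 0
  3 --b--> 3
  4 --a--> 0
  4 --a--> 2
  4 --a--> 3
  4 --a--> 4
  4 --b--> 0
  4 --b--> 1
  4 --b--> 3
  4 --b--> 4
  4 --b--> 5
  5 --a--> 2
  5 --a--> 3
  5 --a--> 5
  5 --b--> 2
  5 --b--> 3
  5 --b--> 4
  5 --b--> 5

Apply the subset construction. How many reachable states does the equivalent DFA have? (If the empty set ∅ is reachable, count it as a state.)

Start state of the DFA: {0}.
{0} --a--> {0,2,3,5}  [new]
{0} --b--> {1}  [new]
{0,2,3,5} --a--> {0,2,3,4,5}  [new]
{0,2,3,5} --b--> {0,1,2,3,4,5}  [new]
{1} --a--> {4,5}  [new]
{1} --b--> {1,3}  [new]
{0,2,3,4,5} --a--> {0,2,3,4,5}  [seen]
{0,2,3,4,5} --b--> {0,1,2,3,4,5}  [seen]
{0,1,2,3,4,5} --a--> {0,2,3,4,5}  [seen]
{0,1,2,3,4,5} --b--> {0,1,2,3,4,5}  [seen]
{4,5} --a--> {0,2,3,4,5}  [seen]
{4,5} --b--> {0,1,2,3,4,5}  [seen]
{1,3} --a--> {0,2,3,4,5}  [seen]
{1,3} --b--> {0,1,3}  [new]
{0,1,3} --a--> {0,2,3,4,5}  [seen]
{0,1,3} --b--> {0,1,3}  [seen]
Reachable DFA states: {0}, {0,2,3,5}, {1}, {0,2,3,4,5}, {0,1,2,3,4,5}, {4,5}, {1,3}, {0,1,3}.

8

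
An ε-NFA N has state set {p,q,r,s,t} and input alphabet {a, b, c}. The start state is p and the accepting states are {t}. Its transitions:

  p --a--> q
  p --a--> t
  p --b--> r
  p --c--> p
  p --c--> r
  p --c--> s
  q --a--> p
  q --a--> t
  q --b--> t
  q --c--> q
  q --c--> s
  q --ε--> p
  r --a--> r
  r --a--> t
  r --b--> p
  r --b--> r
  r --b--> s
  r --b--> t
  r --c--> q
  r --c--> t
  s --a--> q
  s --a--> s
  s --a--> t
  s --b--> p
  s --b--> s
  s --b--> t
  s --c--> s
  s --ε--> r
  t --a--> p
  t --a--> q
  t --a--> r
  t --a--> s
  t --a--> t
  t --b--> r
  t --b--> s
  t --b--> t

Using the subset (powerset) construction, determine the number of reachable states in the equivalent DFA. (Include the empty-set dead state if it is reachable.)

9

Start state of the DFA: {p} (ε-closure of the NFA start).
{p} --a--> {p,q,t}  [new]
{p} --b--> {r}  [new]
{p} --c--> {p,r,s}  [new]
{p,q,t} --a--> {p,q,r,s,t}  [new]
{p,q,t} --b--> {r,s,t}  [new]
{p,q,t} --c--> {p,q,r,s}  [new]
{r} --a--> {r,t}  [new]
{r} --b--> {p,r,s,t}  [new]
{r} --c--> {p,q,t}  [seen]
{p,r,s} --a--> {p,q,r,s,t}  [seen]
{p,r,s} --b--> {p,r,s,t}  [seen]
{p,r,s} --c--> {p,q,r,s,t}  [seen]
{p,q,r,s,t} --a--> {p,q,r,s,t}  [seen]
{p,q,r,s,t} --b--> {p,r,s,t}  [seen]
{p,q,r,s,t} --c--> {p,q,r,s,t}  [seen]
{r,s,t} --a--> {p,q,r,s,t}  [seen]
{r,s,t} --b--> {p,r,s,t}  [seen]
{r,s,t} --c--> {p,q,r,s,t}  [seen]
{p,q,r,s} --a--> {p,q,r,s,t}  [seen]
{p,q,r,s} --b--> {p,r,s,t}  [seen]
{p,q,r,s} --c--> {p,q,r,s,t}  [seen]
{r,t} --a--> {p,q,r,s,t}  [seen]
{r,t} --b--> {p,r,s,t}  [seen]
{r,t} --c--> {p,q,t}  [seen]
{p,r,s,t} --a--> {p,q,r,s,t}  [seen]
{p,r,s,t} --b--> {p,r,s,t}  [seen]
{p,r,s,t} --c--> {p,q,r,s,t}  [seen]
Reachable DFA states: {p}, {p,q,t}, {r}, {p,r,s}, {p,q,r,s,t}, {r,s,t}, {p,q,r,s}, {r,t}, {p,r,s,t}.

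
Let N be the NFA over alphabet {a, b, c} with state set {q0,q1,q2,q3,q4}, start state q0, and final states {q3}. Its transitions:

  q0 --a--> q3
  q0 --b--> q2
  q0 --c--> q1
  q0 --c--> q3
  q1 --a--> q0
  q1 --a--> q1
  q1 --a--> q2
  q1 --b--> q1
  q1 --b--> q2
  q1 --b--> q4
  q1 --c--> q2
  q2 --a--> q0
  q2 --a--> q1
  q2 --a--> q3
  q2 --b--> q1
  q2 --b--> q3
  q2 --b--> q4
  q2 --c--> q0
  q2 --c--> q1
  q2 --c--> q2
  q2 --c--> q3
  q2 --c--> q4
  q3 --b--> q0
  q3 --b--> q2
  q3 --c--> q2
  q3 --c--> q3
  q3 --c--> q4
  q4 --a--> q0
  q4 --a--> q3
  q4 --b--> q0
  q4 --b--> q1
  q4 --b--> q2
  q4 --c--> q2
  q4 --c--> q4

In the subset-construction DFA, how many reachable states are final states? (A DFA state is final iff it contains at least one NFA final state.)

Start state of the DFA: {q0}.
{q0} --a--> {q3}  [new]
{q0} --b--> {q2}  [new]
{q0} --c--> {q1,q3}  [new]
{q3} --a--> ∅  [new]
{q3} --b--> {q0,q2}  [new]
{q3} --c--> {q2,q3,q4}  [new]
{q2} --a--> {q0,q1,q3}  [new]
{q2} --b--> {q1,q3,q4}  [new]
{q2} --c--> {q0,q1,q2,q3,q4}  [new]
{q1,q3} --a--> {q0,q1,q2}  [new]
{q1,q3} --b--> {q0,q1,q2,q4}  [new]
{q1,q3} --c--> {q2,q3,q4}  [seen]
∅ --a--> ∅  [seen]
∅ --b--> ∅  [seen]
∅ --c--> ∅  [seen]
{q0,q2} --a--> {q0,q1,q3}  [seen]
{q0,q2} --b--> {q1,q2,q3,q4}  [new]
{q0,q2} --c--> {q0,q1,q2,q3,q4}  [seen]
{q2,q3,q4} --a--> {q0,q1,q3}  [seen]
{q2,q3,q4} --b--> {q0,q1,q2,q3,q4}  [seen]
{q2,q3,q4} --c--> {q0,q1,q2,q3,q4}  [seen]
{q0,q1,q3} --a--> {q0,q1,q2,q3}  [new]
{q0,q1,q3} --b--> {q0,q1,q2,q4}  [seen]
{q0,q1,q3} --c--> {q1,q2,q3,q4}  [seen]
{q1,q3,q4} --a--> {q0,q1,q2,q3}  [seen]
{q1,q3,q4} --b--> {q0,q1,q2,q4}  [seen]
{q1,q3,q4} --c--> {q2,q3,q4}  [seen]
{q0,q1,q2,q3,q4} --a--> {q0,q1,q2,q3}  [seen]
{q0,q1,q2,q3,q4} --b--> {q0,q1,q2,q3,q4}  [seen]
{q0,q1,q2,q3,q4} --c--> {q0,q1,q2,q3,q4}  [seen]
{q0,q1,q2} --a--> {q0,q1,q2,q3}  [seen]
{q0,q1,q2} --b--> {q1,q2,q3,q4}  [seen]
{q0,q1,q2} --c--> {q0,q1,q2,q3,q4}  [seen]
{q0,q1,q2,q4} --a--> {q0,q1,q2,q3}  [seen]
{q0,q1,q2,q4} --b--> {q0,q1,q2,q3,q4}  [seen]
{q0,q1,q2,q4} --c--> {q0,q1,q2,q3,q4}  [seen]
{q1,q2,q3,q4} --a--> {q0,q1,q2,q3}  [seen]
{q1,q2,q3,q4} --b--> {q0,q1,q2,q3,q4}  [seen]
{q1,q2,q3,q4} --c--> {q0,q1,q2,q3,q4}  [seen]
{q0,q1,q2,q3} --a--> {q0,q1,q2,q3}  [seen]
{q0,q1,q2,q3} --b--> {q0,q1,q2,q3,q4}  [seen]
{q0,q1,q2,q3} --c--> {q0,q1,q2,q3,q4}  [seen]
Reachable DFA states: {q0}, {q3}, {q2}, {q1,q3}, ∅, {q0,q2}, {q2,q3,q4}, {q0,q1,q3}, {q1,q3,q4}, {q0,q1,q2,q3,q4}, {q0,q1,q2}, {q0,q1,q2,q4}, {q1,q2,q3,q4}, {q0,q1,q2,q3}.
Accepting DFA states (contain an NFA accepting state): {q3}, {q1,q3}, {q2,q3,q4}, {q0,q1,q3}, {q1,q3,q4}, {q0,q1,q2,q3,q4}, {q1,q2,q3,q4}, {q0,q1,q2,q3}.

8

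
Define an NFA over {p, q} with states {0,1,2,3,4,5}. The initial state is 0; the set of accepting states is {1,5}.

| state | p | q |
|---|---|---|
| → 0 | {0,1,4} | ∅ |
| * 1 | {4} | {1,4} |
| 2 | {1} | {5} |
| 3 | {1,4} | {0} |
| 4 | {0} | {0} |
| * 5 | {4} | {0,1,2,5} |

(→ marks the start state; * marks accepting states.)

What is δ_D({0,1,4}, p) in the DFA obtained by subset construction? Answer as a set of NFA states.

{0,1,4}

δ(0,p) = {0,1,4}; δ(1,p) = {4}; δ(4,p) = {0}.
Union: {0,1,4}.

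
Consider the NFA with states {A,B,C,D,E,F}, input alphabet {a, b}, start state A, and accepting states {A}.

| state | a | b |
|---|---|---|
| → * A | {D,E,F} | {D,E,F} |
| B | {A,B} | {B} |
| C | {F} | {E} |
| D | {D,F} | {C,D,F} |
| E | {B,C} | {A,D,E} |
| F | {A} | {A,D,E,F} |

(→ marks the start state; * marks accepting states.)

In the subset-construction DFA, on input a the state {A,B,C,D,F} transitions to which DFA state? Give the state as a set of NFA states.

δ(A,a) = {D,E,F}; δ(B,a) = {A,B}; δ(C,a) = {F}; δ(D,a) = {D,F}; δ(F,a) = {A}.
Union: {A,B,D,E,F}.

{A,B,D,E,F}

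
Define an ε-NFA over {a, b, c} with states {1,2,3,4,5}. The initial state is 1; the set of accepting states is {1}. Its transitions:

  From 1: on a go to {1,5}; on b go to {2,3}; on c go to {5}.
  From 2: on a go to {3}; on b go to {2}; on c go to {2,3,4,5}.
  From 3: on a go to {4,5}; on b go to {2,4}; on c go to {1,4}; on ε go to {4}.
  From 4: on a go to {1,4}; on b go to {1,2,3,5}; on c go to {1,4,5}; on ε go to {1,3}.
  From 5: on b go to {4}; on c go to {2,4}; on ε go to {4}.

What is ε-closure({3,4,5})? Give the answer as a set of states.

Begin with {3,4,5}.
4 →ε {1,3}; add 1.
ε-closure = {1,3,4,5}.

{1,3,4,5}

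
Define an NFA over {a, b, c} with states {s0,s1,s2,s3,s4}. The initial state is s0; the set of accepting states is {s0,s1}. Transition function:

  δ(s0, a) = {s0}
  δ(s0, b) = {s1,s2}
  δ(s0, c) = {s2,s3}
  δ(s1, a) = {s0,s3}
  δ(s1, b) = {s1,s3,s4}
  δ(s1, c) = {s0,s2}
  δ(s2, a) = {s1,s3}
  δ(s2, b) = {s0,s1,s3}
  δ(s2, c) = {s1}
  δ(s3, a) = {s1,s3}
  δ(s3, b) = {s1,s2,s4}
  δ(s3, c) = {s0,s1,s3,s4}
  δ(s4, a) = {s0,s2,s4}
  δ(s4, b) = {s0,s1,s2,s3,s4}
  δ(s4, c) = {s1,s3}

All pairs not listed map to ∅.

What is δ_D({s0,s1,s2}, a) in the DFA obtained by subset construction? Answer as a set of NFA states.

{s0,s1,s3}

δ(s0,a) = {s0}; δ(s1,a) = {s0,s3}; δ(s2,a) = {s1,s3}.
Union: {s0,s1,s3}.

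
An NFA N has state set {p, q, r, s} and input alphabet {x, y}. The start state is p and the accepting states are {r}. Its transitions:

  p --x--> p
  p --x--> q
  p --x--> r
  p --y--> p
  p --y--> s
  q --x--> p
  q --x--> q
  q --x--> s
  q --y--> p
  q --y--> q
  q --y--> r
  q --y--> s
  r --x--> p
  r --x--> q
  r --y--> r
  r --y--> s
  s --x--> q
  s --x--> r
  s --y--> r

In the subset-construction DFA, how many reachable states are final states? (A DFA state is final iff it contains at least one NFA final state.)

Start state of the DFA: {p}.
{p} --x--> {p, q, r}  [new]
{p} --y--> {p, s}  [new]
{p, q, r} --x--> {p, q, r, s}  [new]
{p, q, r} --y--> {p, q, r, s}  [seen]
{p, s} --x--> {p, q, r}  [seen]
{p, s} --y--> {p, r, s}  [new]
{p, q, r, s} --x--> {p, q, r, s}  [seen]
{p, q, r, s} --y--> {p, q, r, s}  [seen]
{p, r, s} --x--> {p, q, r}  [seen]
{p, r, s} --y--> {p, r, s}  [seen]
Reachable DFA states: {p}, {p, q, r}, {p, s}, {p, q, r, s}, {p, r, s}.
Accepting DFA states (contain an NFA accepting state): {p, q, r}, {p, q, r, s}, {p, r, s}.

3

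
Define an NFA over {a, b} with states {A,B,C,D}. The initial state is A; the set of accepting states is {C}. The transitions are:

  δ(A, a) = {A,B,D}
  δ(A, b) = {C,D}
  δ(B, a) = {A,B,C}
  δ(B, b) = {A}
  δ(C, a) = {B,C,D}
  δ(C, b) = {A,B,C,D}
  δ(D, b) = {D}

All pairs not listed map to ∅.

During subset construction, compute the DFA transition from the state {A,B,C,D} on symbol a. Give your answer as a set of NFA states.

{A,B,C,D}

δ(A,a) = {A,B,D}; δ(B,a) = {A,B,C}; δ(C,a) = {B,C,D}; δ(D,a) = ∅.
Union: {A,B,C,D}.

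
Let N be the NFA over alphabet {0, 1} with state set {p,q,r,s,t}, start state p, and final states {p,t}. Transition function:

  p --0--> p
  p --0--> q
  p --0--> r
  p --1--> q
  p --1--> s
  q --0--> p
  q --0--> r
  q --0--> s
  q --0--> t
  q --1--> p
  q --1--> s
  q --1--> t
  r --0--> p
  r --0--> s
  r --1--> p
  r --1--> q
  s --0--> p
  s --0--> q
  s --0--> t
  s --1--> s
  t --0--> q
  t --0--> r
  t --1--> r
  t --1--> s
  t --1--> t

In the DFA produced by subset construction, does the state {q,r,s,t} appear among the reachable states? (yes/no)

Start state of the DFA: {p}.
{p} --0--> {p,q,r}  [new]
{p} --1--> {q,s}  [new]
{p,q,r} --0--> {p,q,r,s,t}  [new]
{p,q,r} --1--> {p,q,s,t}  [new]
{q,s} --0--> {p,q,r,s,t}  [seen]
{q,s} --1--> {p,s,t}  [new]
{p,q,r,s,t} --0--> {p,q,r,s,t}  [seen]
{p,q,r,s,t} --1--> {p,q,r,s,t}  [seen]
{p,q,s,t} --0--> {p,q,r,s,t}  [seen]
{p,q,s,t} --1--> {p,q,r,s,t}  [seen]
{p,s,t} --0--> {p,q,r,t}  [new]
{p,s,t} --1--> {q,r,s,t}  [new]
{p,q,r,t} --0--> {p,q,r,s,t}  [seen]
{p,q,r,t} --1--> {p,q,r,s,t}  [seen]
{q,r,s,t} --0--> {p,q,r,s,t}  [seen]
{q,r,s,t} --1--> {p,q,r,s,t}  [seen]
Reachable DFA states: {p}, {p,q,r}, {q,s}, {p,q,r,s,t}, {p,q,s,t}, {p,s,t}, {p,q,r,t}, {q,r,s,t}.
{q,r,s,t} is among them.

yes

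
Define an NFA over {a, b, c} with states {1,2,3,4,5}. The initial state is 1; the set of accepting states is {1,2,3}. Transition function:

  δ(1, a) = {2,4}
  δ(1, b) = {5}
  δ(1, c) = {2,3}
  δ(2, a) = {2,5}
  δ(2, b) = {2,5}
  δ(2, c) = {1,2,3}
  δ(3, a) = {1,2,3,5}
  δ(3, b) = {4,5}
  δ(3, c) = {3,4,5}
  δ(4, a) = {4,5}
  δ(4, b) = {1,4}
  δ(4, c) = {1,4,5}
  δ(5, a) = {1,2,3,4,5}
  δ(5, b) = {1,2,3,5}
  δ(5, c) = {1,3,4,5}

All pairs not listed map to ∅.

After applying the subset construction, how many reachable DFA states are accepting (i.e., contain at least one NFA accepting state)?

8

Start state of the DFA: {1}.
{1} --a--> {2,4}  [new]
{1} --b--> {5}  [new]
{1} --c--> {2,3}  [new]
{2,4} --a--> {2,4,5}  [new]
{2,4} --b--> {1,2,4,5}  [new]
{2,4} --c--> {1,2,3,4,5}  [new]
{5} --a--> {1,2,3,4,5}  [seen]
{5} --b--> {1,2,3,5}  [new]
{5} --c--> {1,3,4,5}  [new]
{2,3} --a--> {1,2,3,5}  [seen]
{2,3} --b--> {2,4,5}  [seen]
{2,3} --c--> {1,2,3,4,5}  [seen]
{2,4,5} --a--> {1,2,3,4,5}  [seen]
{2,4,5} --b--> {1,2,3,4,5}  [seen]
{2,4,5} --c--> {1,2,3,4,5}  [seen]
{1,2,4,5} --a--> {1,2,3,4,5}  [seen]
{1,2,4,5} --b--> {1,2,3,4,5}  [seen]
{1,2,4,5} --c--> {1,2,3,4,5}  [seen]
{1,2,3,4,5} --a--> {1,2,3,4,5}  [seen]
{1,2,3,4,5} --b--> {1,2,3,4,5}  [seen]
{1,2,3,4,5} --c--> {1,2,3,4,5}  [seen]
{1,2,3,5} --a--> {1,2,3,4,5}  [seen]
{1,2,3,5} --b--> {1,2,3,4,5}  [seen]
{1,2,3,5} --c--> {1,2,3,4,5}  [seen]
{1,3,4,5} --a--> {1,2,3,4,5}  [seen]
{1,3,4,5} --b--> {1,2,3,4,5}  [seen]
{1,3,4,5} --c--> {1,2,3,4,5}  [seen]
Reachable DFA states: {1}, {2,4}, {5}, {2,3}, {2,4,5}, {1,2,4,5}, {1,2,3,4,5}, {1,2,3,5}, {1,3,4,5}.
Accepting DFA states (contain an NFA accepting state): {1}, {2,4}, {2,3}, {2,4,5}, {1,2,4,5}, {1,2,3,4,5}, {1,2,3,5}, {1,3,4,5}.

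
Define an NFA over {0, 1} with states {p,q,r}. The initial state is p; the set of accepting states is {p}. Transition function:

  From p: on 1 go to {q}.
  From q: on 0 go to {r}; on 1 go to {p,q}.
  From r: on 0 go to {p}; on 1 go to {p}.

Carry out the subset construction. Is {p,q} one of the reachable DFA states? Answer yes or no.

yes

Start state of the DFA: {p}.
{p} --0--> ∅  [new]
{p} --1--> {q}  [new]
∅ --0--> ∅  [seen]
∅ --1--> ∅  [seen]
{q} --0--> {r}  [new]
{q} --1--> {p,q}  [new]
{r} --0--> {p}  [seen]
{r} --1--> {p}  [seen]
{p,q} --0--> {r}  [seen]
{p,q} --1--> {p,q}  [seen]
Reachable DFA states: {p}, ∅, {q}, {r}, {p,q}.
{p,q} is among them.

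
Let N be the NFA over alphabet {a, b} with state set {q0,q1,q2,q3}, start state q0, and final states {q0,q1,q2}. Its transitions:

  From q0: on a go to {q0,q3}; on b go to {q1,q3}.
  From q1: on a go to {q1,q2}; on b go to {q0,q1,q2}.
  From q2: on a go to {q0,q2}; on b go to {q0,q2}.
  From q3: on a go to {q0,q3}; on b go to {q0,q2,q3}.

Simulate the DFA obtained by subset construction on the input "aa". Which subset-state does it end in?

{q0,q3}

Start: {q0}.
δ(q0,a) = {q0,q3}.
Union: {q0,q3}.
After a: {q0,q3}.
δ(q0,a) = {q0,q3}; δ(q3,a) = {q0,q3}.
Union: {q0,q3}.
After a: {q0,q3}.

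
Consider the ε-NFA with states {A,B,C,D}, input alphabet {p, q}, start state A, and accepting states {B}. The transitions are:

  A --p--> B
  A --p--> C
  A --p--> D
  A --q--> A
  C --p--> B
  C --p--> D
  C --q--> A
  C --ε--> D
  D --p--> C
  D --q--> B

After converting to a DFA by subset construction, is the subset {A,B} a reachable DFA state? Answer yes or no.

yes

Start state of the DFA: {A} (ε-closure of the NFA start).
{A} --p--> {B,C,D}  [new]
{A} --q--> {A}  [seen]
{B,C,D} --p--> {B,C,D}  [seen]
{B,C,D} --q--> {A,B}  [new]
{A,B} --p--> {B,C,D}  [seen]
{A,B} --q--> {A}  [seen]
Reachable DFA states: {A}, {B,C,D}, {A,B}.
{A,B} is among them.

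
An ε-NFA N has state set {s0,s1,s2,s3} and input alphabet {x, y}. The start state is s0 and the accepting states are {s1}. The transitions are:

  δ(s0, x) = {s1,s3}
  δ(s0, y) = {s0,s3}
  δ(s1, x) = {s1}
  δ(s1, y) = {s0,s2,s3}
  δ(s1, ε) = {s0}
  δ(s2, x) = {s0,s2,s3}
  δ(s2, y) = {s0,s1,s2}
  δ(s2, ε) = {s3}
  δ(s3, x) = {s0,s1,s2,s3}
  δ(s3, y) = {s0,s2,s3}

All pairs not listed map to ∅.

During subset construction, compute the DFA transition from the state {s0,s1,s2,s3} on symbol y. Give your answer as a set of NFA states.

{s0,s1,s2,s3}

δ(s0,y) = {s0,s3}; δ(s1,y) = {s0,s2,s3}; δ(s2,y) = {s0,s1,s2}; δ(s3,y) = {s0,s2,s3}.
Union: {s0,s1,s2,s3}.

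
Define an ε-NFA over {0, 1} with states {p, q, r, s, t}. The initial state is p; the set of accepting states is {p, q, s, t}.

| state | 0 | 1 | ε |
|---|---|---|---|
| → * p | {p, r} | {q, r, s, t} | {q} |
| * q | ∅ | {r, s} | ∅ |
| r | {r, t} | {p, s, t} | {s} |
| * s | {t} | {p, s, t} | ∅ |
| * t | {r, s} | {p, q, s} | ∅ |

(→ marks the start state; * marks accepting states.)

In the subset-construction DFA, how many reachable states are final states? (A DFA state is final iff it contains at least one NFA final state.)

Start state of the DFA: {p, q} (ε-closure of the NFA start).
{p, q} --0--> {p, q, r, s}  [new]
{p, q} --1--> {q, r, s, t}  [new]
{p, q, r, s} --0--> {p, q, r, s, t}  [new]
{p, q, r, s} --1--> {p, q, r, s, t}  [seen]
{q, r, s, t} --0--> {r, s, t}  [new]
{q, r, s, t} --1--> {p, q, r, s, t}  [seen]
{p, q, r, s, t} --0--> {p, q, r, s, t}  [seen]
{p, q, r, s, t} --1--> {p, q, r, s, t}  [seen]
{r, s, t} --0--> {r, s, t}  [seen]
{r, s, t} --1--> {p, q, s, t}  [new]
{p, q, s, t} --0--> {p, q, r, s, t}  [seen]
{p, q, s, t} --1--> {p, q, r, s, t}  [seen]
Reachable DFA states: {p, q}, {p, q, r, s}, {q, r, s, t}, {p, q, r, s, t}, {r, s, t}, {p, q, s, t}.
Accepting DFA states (contain an NFA accepting state): {p, q}, {p, q, r, s}, {q, r, s, t}, {p, q, r, s, t}, {r, s, t}, {p, q, s, t}.

6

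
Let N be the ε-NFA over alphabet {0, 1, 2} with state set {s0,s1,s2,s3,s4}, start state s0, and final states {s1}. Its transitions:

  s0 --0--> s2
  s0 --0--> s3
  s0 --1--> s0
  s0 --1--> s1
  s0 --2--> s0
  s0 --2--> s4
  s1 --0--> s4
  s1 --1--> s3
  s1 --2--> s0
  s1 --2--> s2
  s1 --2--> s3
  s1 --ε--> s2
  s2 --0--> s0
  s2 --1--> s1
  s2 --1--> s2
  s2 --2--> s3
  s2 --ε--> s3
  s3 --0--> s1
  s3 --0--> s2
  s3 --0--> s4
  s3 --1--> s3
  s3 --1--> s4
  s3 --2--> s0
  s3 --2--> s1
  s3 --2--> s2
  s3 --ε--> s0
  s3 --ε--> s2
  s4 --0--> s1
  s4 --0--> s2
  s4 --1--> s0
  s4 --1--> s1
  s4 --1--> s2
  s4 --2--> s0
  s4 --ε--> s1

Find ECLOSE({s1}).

Begin with {s1}.
s1 →ε {s2}; add s2.
s2 →ε {s3}; add s3.
s3 →ε {s0,s2}; add s0.
ε-closure = {s0,s1,s2,s3}.

{s0,s1,s2,s3}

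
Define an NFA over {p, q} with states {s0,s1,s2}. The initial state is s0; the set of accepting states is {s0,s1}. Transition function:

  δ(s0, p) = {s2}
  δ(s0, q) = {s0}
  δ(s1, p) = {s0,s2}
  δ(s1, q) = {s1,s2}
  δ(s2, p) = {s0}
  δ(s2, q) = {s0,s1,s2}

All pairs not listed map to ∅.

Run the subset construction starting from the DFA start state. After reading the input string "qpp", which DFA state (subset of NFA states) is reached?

Start: {s0}.
δ(s0,q) = {s0}.
Union: {s0}.
After q: {s0}.
δ(s0,p) = {s2}.
Union: {s2}.
After p: {s2}.
δ(s2,p) = {s0}.
Union: {s0}.
After p: {s0}.

{s0}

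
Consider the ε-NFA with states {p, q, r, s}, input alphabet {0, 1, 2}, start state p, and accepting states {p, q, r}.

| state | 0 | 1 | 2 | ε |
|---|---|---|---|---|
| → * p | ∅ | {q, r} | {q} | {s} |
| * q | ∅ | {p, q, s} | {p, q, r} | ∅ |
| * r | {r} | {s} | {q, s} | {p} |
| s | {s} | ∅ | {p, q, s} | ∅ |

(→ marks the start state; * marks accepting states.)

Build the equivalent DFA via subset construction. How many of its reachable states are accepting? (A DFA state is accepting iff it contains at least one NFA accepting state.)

Start state of the DFA: {p, s} (ε-closure of the NFA start).
{p, s} --0--> {s}  [new]
{p, s} --1--> {p, q, r, s}  [new]
{p, s} --2--> {p, q, s}  [new]
{s} --0--> {s}  [seen]
{s} --1--> ∅  [new]
{s} --2--> {p, q, s}  [seen]
{p, q, r, s} --0--> {p, r, s}  [new]
{p, q, r, s} --1--> {p, q, r, s}  [seen]
{p, q, r, s} --2--> {p, q, r, s}  [seen]
{p, q, s} --0--> {s}  [seen]
{p, q, s} --1--> {p, q, r, s}  [seen]
{p, q, s} --2--> {p, q, r, s}  [seen]
∅ --0--> ∅  [seen]
∅ --1--> ∅  [seen]
∅ --2--> ∅  [seen]
{p, r, s} --0--> {p, r, s}  [seen]
{p, r, s} --1--> {p, q, r, s}  [seen]
{p, r, s} --2--> {p, q, s}  [seen]
Reachable DFA states: {p, s}, {s}, {p, q, r, s}, {p, q, s}, ∅, {p, r, s}.
Accepting DFA states (contain an NFA accepting state): {p, s}, {p, q, r, s}, {p, q, s}, {p, r, s}.

4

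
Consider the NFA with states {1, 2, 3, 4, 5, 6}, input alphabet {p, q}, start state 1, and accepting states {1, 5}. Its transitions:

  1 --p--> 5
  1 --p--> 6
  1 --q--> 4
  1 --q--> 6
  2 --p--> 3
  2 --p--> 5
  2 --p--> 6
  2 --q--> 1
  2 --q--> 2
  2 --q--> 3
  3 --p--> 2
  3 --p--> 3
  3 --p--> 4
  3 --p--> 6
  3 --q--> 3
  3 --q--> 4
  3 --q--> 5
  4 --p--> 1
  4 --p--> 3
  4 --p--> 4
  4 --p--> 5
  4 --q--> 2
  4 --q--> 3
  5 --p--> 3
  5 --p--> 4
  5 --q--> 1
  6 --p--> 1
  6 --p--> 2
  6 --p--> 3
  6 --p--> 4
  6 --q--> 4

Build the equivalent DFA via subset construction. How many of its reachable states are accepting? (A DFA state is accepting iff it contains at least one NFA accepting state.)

7

Start state of the DFA: {1}.
{1} --p--> {5, 6}  [new]
{1} --q--> {4, 6}  [new]
{5, 6} --p--> {1, 2, 3, 4}  [new]
{5, 6} --q--> {1, 4}  [new]
{4, 6} --p--> {1, 2, 3, 4, 5}  [new]
{4, 6} --q--> {2, 3, 4}  [new]
{1, 2, 3, 4} --p--> {1, 2, 3, 4, 5, 6}  [new]
{1, 2, 3, 4} --q--> {1, 2, 3, 4, 5, 6}  [seen]
{1, 4} --p--> {1, 3, 4, 5, 6}  [new]
{1, 4} --q--> {2, 3, 4, 6}  [new]
{1, 2, 3, 4, 5} --p--> {1, 2, 3, 4, 5, 6}  [seen]
{1, 2, 3, 4, 5} --q--> {1, 2, 3, 4, 5, 6}  [seen]
{2, 3, 4} --p--> {1, 2, 3, 4, 5, 6}  [seen]
{2, 3, 4} --q--> {1, 2, 3, 4, 5}  [seen]
{1, 2, 3, 4, 5, 6} --p--> {1, 2, 3, 4, 5, 6}  [seen]
{1, 2, 3, 4, 5, 6} --q--> {1, 2, 3, 4, 5, 6}  [seen]
{1, 3, 4, 5, 6} --p--> {1, 2, 3, 4, 5, 6}  [seen]
{1, 3, 4, 5, 6} --q--> {1, 2, 3, 4, 5, 6}  [seen]
{2, 3, 4, 6} --p--> {1, 2, 3, 4, 5, 6}  [seen]
{2, 3, 4, 6} --q--> {1, 2, 3, 4, 5}  [seen]
Reachable DFA states: {1}, {5, 6}, {4, 6}, {1, 2, 3, 4}, {1, 4}, {1, 2, 3, 4, 5}, {2, 3, 4}, {1, 2, 3, 4, 5, 6}, {1, 3, 4, 5, 6}, {2, 3, 4, 6}.
Accepting DFA states (contain an NFA accepting state): {1}, {5, 6}, {1, 2, 3, 4}, {1, 4}, {1, 2, 3, 4, 5}, {1, 2, 3, 4, 5, 6}, {1, 3, 4, 5, 6}.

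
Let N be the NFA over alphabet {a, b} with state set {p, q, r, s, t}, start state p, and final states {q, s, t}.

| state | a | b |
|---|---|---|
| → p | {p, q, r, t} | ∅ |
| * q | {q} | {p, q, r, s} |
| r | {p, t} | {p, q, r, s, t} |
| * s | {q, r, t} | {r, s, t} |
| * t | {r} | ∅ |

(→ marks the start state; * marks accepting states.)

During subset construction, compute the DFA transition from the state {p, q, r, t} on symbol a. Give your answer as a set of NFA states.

{p, q, r, t}

δ(p,a) = {p, q, r, t}; δ(q,a) = {q}; δ(r,a) = {p, t}; δ(t,a) = {r}.
Union: {p, q, r, t}.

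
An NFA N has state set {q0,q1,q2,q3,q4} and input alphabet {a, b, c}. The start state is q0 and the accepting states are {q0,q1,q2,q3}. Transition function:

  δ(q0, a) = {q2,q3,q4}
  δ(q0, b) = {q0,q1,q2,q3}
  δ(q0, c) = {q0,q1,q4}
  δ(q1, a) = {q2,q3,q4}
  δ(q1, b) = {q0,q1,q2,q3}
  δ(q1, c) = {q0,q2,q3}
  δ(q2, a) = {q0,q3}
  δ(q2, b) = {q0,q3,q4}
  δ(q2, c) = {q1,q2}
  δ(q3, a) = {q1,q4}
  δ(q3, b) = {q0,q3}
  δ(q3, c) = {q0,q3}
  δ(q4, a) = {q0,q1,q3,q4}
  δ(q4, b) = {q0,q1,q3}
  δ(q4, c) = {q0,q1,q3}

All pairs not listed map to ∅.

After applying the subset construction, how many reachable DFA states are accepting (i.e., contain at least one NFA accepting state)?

Start state of the DFA: {q0}.
{q0} --a--> {q2,q3,q4}  [new]
{q0} --b--> {q0,q1,q2,q3}  [new]
{q0} --c--> {q0,q1,q4}  [new]
{q2,q3,q4} --a--> {q0,q1,q3,q4}  [new]
{q2,q3,q4} --b--> {q0,q1,q3,q4}  [seen]
{q2,q3,q4} --c--> {q0,q1,q2,q3}  [seen]
{q0,q1,q2,q3} --a--> {q0,q1,q2,q3,q4}  [new]
{q0,q1,q2,q3} --b--> {q0,q1,q2,q3,q4}  [seen]
{q0,q1,q2,q3} --c--> {q0,q1,q2,q3,q4}  [seen]
{q0,q1,q4} --a--> {q0,q1,q2,q3,q4}  [seen]
{q0,q1,q4} --b--> {q0,q1,q2,q3}  [seen]
{q0,q1,q4} --c--> {q0,q1,q2,q3,q4}  [seen]
{q0,q1,q3,q4} --a--> {q0,q1,q2,q3,q4}  [seen]
{q0,q1,q3,q4} --b--> {q0,q1,q2,q3}  [seen]
{q0,q1,q3,q4} --c--> {q0,q1,q2,q3,q4}  [seen]
{q0,q1,q2,q3,q4} --a--> {q0,q1,q2,q3,q4}  [seen]
{q0,q1,q2,q3,q4} --b--> {q0,q1,q2,q3,q4}  [seen]
{q0,q1,q2,q3,q4} --c--> {q0,q1,q2,q3,q4}  [seen]
Reachable DFA states: {q0}, {q2,q3,q4}, {q0,q1,q2,q3}, {q0,q1,q4}, {q0,q1,q3,q4}, {q0,q1,q2,q3,q4}.
Accepting DFA states (contain an NFA accepting state): {q0}, {q2,q3,q4}, {q0,q1,q2,q3}, {q0,q1,q4}, {q0,q1,q3,q4}, {q0,q1,q2,q3,q4}.

6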